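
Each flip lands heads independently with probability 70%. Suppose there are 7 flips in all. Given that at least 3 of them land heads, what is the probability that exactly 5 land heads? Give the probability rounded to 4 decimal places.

X ~ Binomial(7, 0.70). Want P(X=5 | X≥3) = P(X=5) / P(X≥3).
P(X=5) = C(7,5)·0.70^5·0.30^2 = 0.317652
P(X≥3) = 1 − 0.000219 − 0.003572 − 0.025005 = 0.971205
Ratio = 0.317652 / 0.971205 = 0.327070

0.3271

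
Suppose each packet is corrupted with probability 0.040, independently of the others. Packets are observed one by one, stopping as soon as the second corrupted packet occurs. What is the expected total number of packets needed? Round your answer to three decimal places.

Y = total packets until the second success; negative binomial with r=2, p=0.04.
E[Y] = r / p = 2 / 0.04 = 50.00000

50.000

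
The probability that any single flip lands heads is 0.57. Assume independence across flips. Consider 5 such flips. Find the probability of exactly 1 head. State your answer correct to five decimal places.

0.09744

X ~ Binomial(n=5, p=0.57).
P(X=1) = C(5,1) · p^1 · (1−p)^4
= 5 · 0.57 · 0.034188 = 0.0974358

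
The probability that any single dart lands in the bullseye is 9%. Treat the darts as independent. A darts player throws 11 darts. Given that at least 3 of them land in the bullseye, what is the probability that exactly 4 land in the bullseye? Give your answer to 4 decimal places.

X ~ Binomial(11, 0.09). Want P(X=4 | X≥3) = P(X=4) / P(X≥3).
P(X=4) = C(11,4)·0.09^4·0.91^7 = 0.011189
P(X≥3) = 1 − 0.354369 − 0.385522 − 0.190643 = 0.069467
Ratio = 0.011189 / 0.069467 = 0.161064

0.1611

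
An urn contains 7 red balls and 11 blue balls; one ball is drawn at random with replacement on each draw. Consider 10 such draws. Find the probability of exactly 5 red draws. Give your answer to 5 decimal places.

0.19104

X ~ Binomial(n=10, p=0.388889).
P(X=5) = C(10,5) · p^5 · (1−p)^5
= 252 · 0.0088946 · 0.085232 = 0.1910421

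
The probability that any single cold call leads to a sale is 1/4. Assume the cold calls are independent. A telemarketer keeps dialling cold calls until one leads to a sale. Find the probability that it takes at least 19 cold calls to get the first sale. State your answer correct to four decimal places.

0.0056

Y = number of cold calls to the first success; geometric, p = 0.25.
P(Y > 18) = P(first 18 all fail) = (1−p)^18 = 0.005638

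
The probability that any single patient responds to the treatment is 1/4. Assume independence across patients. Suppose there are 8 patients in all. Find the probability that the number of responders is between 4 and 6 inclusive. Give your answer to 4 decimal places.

0.1134

X ~ Binomial(8, 0.25); P(4 ≤ X ≤ 6) = Σ C(8,k) p^k (1−p)^(8−k) over k:
  k=4: C(8,4)·0.25^4·0.75^4 = 0.086517
  k=5: C(8,5)·0.25^5·0.75^3 = 0.023071
  k=6: C(8,6)·0.25^6·0.75^2 = 0.003845
Total = 0.113434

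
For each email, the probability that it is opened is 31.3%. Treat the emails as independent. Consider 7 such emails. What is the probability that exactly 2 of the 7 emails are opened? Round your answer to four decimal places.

0.3148

X ~ Binomial(n=7, p=0.313).
P(X=2) = C(7,2) · p^2 · (1−p)^5
= 21 · 0.097969 · 0.15303 = 0.314841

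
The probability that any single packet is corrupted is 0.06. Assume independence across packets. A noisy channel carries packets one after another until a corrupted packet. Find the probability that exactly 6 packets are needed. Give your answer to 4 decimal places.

0.0440

Geometric (trials to first success), p = 0.06.
P(Y = 6) = (1−p)^5 · p = 0.7339 · 0.06 = 0.044034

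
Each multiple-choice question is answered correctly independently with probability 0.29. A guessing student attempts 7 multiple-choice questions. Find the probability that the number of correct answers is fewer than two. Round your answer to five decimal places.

X ~ Binomial(7, 0.29); P(X ≤ 1) = Σ C(7,k) p^k (1−p)^(7−k) over k:
  k=0: C(7,0)·0.29^0·0.71^7 = 0.0909512
  k=1: C(7,1)·0.29^1·0.71^6 = 0.2600436
Total = 0.3509948

0.35099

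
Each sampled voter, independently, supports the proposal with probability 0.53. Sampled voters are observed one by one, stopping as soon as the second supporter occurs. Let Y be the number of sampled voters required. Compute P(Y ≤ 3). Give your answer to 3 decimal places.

0.545

Finishing within 3 sampled voters ⇔ at least 2 successes in the first 3. With X ~ Binomial(3, 0.53), P(Y ≤ 3) = 1 − P(X ≤ 1).
  k=0: C(3,0)·0.53^0·0.47^3 = 0.10382
  k=1: C(3,1)·0.53^1·0.47^2 = 0.35123
1 − 0.45505 = 0.54495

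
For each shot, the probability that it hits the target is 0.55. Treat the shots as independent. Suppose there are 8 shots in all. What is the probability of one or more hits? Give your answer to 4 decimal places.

P(at least one) = 1 − P(none) = 1 − (1 − 0.55)^8
= 1 − 0.001682 = 0.998318

0.9983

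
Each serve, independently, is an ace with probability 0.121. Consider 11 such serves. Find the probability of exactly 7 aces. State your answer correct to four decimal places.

X ~ Binomial(n=11, p=0.121).
P(X=7) = C(11,7) · p^7 · (1−p)^4
= 330 · 3.7975e-07 · 0.59697 = 0.000075

0.0001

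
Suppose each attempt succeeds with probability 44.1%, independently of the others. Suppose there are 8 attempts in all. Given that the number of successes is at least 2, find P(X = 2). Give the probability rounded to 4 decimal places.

0.1786

X ~ Binomial(8, 0.441). Want P(X=2 | X≥2) = P(X=2) / P(X≥2).
P(X=2) = C(8,2)·0.441^2·0.559^6 = 0.166152
P(X≥2) = 1 − 0.009534 − 0.060174 = 0.930291
Ratio = 0.166152 / 0.930291 = 0.178602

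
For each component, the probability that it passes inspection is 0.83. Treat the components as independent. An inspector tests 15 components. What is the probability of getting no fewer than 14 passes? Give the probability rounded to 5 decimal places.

0.24889

X ~ Binomial(15, 0.83); P(X ≥ 14) = Σ C(15,k) p^k (1−p)^(15−k) over k:
  k=14: C(15,14)·0.83^14·0.17^1 = 0.1877731
  k=15: C(15,15)·0.83^15·0.17^0 = 0.0611183
Total = 0.2488915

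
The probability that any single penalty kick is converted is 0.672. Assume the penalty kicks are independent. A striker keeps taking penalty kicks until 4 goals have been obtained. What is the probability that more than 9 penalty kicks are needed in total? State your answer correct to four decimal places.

0.0392

Needing more than 9 penalty kicks ⇔ fewer than 4 successes in the first 9. With X ~ Binomial(9, 0.672), P(Y > 9) = P(X ≤ 3).
  k=0: C(9,0)·0.672^0·0.328^9 = 0.000044
  k=1: C(9,1)·0.672^1·0.328^8 = 0.000810
  k=2: C(9,2)·0.672^2·0.328^7 = 0.006640
  k=3: C(9,3)·0.672^3·0.328^6 = 0.031742
P(X ≤ 3) = 0.039236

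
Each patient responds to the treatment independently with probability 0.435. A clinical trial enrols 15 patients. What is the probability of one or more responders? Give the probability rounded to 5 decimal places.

P(at least one) = 1 − P(none) = 1 − (1 − 0.435)^15
= 1 − 0.0001909 = 0.9998091

0.99981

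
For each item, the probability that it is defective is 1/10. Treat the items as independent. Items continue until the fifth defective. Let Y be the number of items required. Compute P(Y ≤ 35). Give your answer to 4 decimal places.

Finishing within 35 items ⇔ at least 5 successes in the first 35. With X ~ Binomial(35, 0.10), P(Y ≤ 35) = 1 − P(X ≤ 4).
  k=0: C(35,0)·0.10^0·0.90^35 = 0.025032
  k=1: C(35,1)·0.10^1·0.90^34 = 0.097345
  k=2: C(35,2)·0.10^2·0.90^33 = 0.183874
  k=3: C(35,3)·0.10^3·0.90^32 = 0.224735
  k=4: C(35,4)·0.10^4·0.90^31 = 0.199764
1 − 0.730749 = 0.269251

0.2693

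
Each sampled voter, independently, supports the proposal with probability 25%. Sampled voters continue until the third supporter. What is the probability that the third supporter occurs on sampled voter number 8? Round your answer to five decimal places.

Y = trial on which the third success occurs; negative binomial, r=3, p=0.25.
P(Y=8) = C(7,2) · p^3 · (1−p)^5
= 21 · 0.015625 · 0.2373 = 0.0778656

0.07787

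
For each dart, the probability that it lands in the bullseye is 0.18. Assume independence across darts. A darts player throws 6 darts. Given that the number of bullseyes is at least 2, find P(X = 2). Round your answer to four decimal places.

0.7434

X ~ Binomial(6, 0.18). Want P(X=2 | X≥2) = P(X=2) / P(X≥2).
P(X=2) = C(6,2)·0.18^2·0.82^4 = 0.219731
P(X≥2) = 1 − 0.304007 − 0.400399 = 0.295594
Ratio = 0.219731 / 0.295594 = 0.743354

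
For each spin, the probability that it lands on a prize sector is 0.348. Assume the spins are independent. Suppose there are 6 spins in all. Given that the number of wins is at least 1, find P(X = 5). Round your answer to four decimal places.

X ~ Binomial(6, 0.348). Want P(X=5 | X≥1) = P(X=5) / P(X≥1).
P(X=5) = C(6,5)·0.348^5·0.652^1 = 0.019966
P(X≥1) = 1 − 0.076822 = 0.923178
Ratio = 0.019966 / 0.923178 = 0.021628

0.0216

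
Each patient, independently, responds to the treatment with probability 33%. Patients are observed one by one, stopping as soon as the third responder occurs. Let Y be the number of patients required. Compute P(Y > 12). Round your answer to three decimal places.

0.188

Needing more than 12 patients ⇔ fewer than 3 successes in the first 12. With X ~ Binomial(12, 0.33), P(Y > 12) = P(X ≤ 2).
  k=0: C(12,0)·0.33^0·0.67^12 = 0.00818
  k=1: C(12,1)·0.33^1·0.67^11 = 0.04836
  k=2: C(12,2)·0.33^2·0.67^10 = 0.13101
P(X ≤ 2) = 0.18756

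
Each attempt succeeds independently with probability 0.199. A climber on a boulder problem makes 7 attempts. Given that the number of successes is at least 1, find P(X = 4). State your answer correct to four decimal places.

X ~ Binomial(7, 0.199). Want P(X=4 | X≥1) = P(X=4) / P(X≥1).
P(X=4) = C(7,4)·0.199^4·0.801^3 = 0.028208
P(X≥1) = 1 − 0.211557 = 0.788443
Ratio = 0.028208 / 0.788443 = 0.035777

0.0358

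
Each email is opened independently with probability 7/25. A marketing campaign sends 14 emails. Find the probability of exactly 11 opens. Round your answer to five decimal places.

0.00011

X ~ Binomial(n=14, p=0.28).
P(X=11) = C(14,11) · p^11 · (1−p)^3
= 364 · 8.2935e-07 · 0.37325 = 0.0001127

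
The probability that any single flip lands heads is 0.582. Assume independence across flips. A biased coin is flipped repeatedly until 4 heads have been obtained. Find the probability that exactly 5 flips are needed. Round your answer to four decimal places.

0.1918

Y = trial on which the fourth success occurs; negative binomial, r=4, p=0.582.
P(Y=5) = C(4,3) · p^4 · (1−p)^1
= 4 · 0.11473 · 0.418 = 0.191835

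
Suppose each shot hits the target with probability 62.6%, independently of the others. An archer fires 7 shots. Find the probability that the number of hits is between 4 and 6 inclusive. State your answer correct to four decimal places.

0.7211

X ~ Binomial(7, 0.626); P(4 ≤ X ≤ 6) = Σ C(7,k) p^k (1−p)^(7−k) over k:
  k=4: C(7,4)·0.626^4·0.374^3 = 0.281177
  k=5: C(7,5)·0.626^5·0.374^2 = 0.282380
  k=6: C(7,6)·0.626^6·0.374^1 = 0.157549
Total = 0.721106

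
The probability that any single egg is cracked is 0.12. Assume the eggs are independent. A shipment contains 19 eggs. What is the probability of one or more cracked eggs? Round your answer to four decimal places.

P(at least one) = 1 − P(none) = 1 − (1 − 0.12)^19
= 1 − 0.088140 = 0.911860

0.9119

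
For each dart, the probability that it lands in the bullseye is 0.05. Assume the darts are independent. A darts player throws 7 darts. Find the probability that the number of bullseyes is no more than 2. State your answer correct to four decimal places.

0.9962

X ~ Binomial(7, 0.05); P(X ≤ 2) = Σ C(7,k) p^k (1−p)^(7−k) over k:
  k=0: C(7,0)·0.05^0·0.95^7 = 0.698337
  k=1: C(7,1)·0.05^1·0.95^6 = 0.257282
  k=2: C(7,2)·0.05^2·0.95^5 = 0.040623
Total = 0.996243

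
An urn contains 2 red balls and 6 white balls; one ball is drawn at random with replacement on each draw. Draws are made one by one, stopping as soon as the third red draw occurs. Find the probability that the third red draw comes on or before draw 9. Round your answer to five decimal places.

Finishing within 9 draws ⇔ at least 3 successes in the first 9. With X ~ Binomial(9, 0.25), P(Y ≤ 9) = 1 − P(X ≤ 2).
  k=0: C(9,0)·0.25^0·0.75^9 = 0.0750847
  k=1: C(9,1)·0.25^1·0.75^8 = 0.2252541
  k=2: C(9,2)·0.25^2·0.75^7 = 0.3003387
1 − 0.6006775 = 0.3993225

0.39932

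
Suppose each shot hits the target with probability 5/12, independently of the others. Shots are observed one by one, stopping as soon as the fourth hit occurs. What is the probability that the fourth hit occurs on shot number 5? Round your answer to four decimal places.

0.0703

Y = trial on which the fourth success occurs; negative binomial, r=4, p=0.416667.
P(Y=5) = C(4,3) · p^4 · (1−p)^1
= 4 · 0.030141 · 0.58333 = 0.070329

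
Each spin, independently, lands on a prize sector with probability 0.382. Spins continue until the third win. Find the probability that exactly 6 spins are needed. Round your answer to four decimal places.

Y = trial on which the third success occurs; negative binomial, r=3, p=0.382.
P(Y=6) = C(5,2) · p^3 · (1−p)^3
= 10 · 0.055743 · 0.23603 = 0.131570

0.1316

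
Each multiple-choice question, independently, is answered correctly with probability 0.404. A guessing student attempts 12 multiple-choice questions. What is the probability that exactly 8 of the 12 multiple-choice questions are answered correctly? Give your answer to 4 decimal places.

0.0443

X ~ Binomial(n=12, p=0.404).
P(X=8) = C(12,8) · p^8 · (1−p)^4
= 495 · 0.00070966 · 0.12618 = 0.044324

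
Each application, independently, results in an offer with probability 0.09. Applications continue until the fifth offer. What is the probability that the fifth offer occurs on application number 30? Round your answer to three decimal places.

Y = trial on which the fifth success occurs; negative binomial, r=5, p=0.09.
P(Y=30) = C(29,4) · p^5 · (1−p)^25
= 23751 · 5.9049e-06 · 0.094631 = 0.01327

0.013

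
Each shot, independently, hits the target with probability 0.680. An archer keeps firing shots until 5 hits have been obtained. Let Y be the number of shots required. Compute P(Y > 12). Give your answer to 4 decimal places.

0.0144

Needing more than 12 shots ⇔ fewer than 5 successes in the first 12. With X ~ Binomial(12, 0.68), P(Y > 12) = P(X ≤ 4).
  k=0: C(12,0)·0.68^0·0.32^12 = 0.000001
  k=1: C(12,1)·0.68^1·0.32^11 = 0.000029
  k=2: C(12,2)·0.68^2·0.32^10 = 0.000344
  k=3: C(12,3)·0.68^3·0.32^9 = 0.002434
  k=4: C(12,4)·0.68^4·0.32^8 = 0.011637
P(X ≤ 4) = 0.014445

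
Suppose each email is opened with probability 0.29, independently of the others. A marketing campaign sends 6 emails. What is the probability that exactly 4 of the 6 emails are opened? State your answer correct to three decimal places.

0.053

X ~ Binomial(n=6, p=0.29).
P(X=4) = C(6,4) · p^4 · (1−p)^2
= 15 · 0.0070728 · 0.5041 = 0.05348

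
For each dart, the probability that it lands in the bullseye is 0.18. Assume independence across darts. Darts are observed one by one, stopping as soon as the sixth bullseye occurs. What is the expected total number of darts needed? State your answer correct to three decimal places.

33.333

Y = total darts until the sixth success; negative binomial with r=6, p=0.18.
E[Y] = r / p = 6 / 0.18 = 33.33333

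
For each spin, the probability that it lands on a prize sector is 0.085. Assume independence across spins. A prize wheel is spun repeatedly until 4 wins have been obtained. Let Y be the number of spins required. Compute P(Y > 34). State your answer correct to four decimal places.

0.6731

Needing more than 34 spins ⇔ fewer than 4 successes in the first 34. With X ~ Binomial(34, 0.085), P(Y > 34) = P(X ≤ 3).
  k=0: C(34,0)·0.085^0·0.915^34 = 0.048788
  k=1: C(34,1)·0.085^1·0.915^33 = 0.154097
  k=2: C(34,2)·0.085^2·0.915^32 = 0.236198
  k=3: C(34,3)·0.085^3·0.915^31 = 0.234047
P(X ≤ 3) = 0.673130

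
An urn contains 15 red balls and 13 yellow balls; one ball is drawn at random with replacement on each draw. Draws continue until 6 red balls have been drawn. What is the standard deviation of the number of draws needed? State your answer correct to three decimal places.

3.116

Y = total draws until the sixth success; negative binomial with r=6, p=0.535714.
SD(Y) = √[r(1−p)/p²] = √(9.70667) = 3.11555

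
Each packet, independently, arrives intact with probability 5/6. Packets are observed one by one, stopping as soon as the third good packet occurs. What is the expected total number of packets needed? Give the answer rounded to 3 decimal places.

Y = total packets until the third success; negative binomial with r=3, p=0.833333.
E[Y] = r / p = 3 / 0.833333 = 3.60000

3.600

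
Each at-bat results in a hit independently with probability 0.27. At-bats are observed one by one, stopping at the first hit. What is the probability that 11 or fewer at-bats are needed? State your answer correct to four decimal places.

Y = number of at-bats to the first success; geometric, p = 0.27.
P(Y ≤ 11) = 1 − (1−p)^11 = 1 − 0.031373 = 0.968627

0.9686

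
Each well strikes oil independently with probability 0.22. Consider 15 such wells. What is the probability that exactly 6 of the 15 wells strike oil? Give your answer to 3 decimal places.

0.061

X ~ Binomial(n=15, p=0.22).
P(X=6) = C(15,6) · p^6 · (1−p)^9
= 5005 · 0.00011338 · 0.10687 = 0.06064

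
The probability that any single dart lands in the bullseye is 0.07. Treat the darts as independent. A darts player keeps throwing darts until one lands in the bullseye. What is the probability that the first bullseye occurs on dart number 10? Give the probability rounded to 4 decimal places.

0.0364

Geometric (trials to first success), p = 0.07.
P(Y = 10) = (1−p)^9 · p = 0.52041 · 0.07 = 0.036429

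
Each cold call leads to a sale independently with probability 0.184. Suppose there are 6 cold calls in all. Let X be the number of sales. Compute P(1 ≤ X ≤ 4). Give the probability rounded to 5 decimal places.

0.70371

X ~ Binomial(6, 0.184); P(1 ≤ X ≤ 4) = Σ C(6,k) p^k (1−p)^(6−k) over k:
  k=1: C(6,1)·0.184^1·0.816^5 = 0.3994109
  k=2: C(6,2)·0.184^2·0.816^4 = 0.2251581
  k=3: C(6,3)·0.184^3·0.816^3 = 0.0676946
  k=4: C(6,4)·0.184^4·0.816^2 = 0.0114483
Total = 0.7037119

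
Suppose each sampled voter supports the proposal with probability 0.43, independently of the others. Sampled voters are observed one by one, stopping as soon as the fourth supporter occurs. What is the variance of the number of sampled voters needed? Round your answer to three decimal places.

12.331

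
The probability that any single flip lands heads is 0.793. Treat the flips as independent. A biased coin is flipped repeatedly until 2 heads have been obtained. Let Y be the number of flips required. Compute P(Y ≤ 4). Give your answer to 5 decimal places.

0.97003

Finishing within 4 flips ⇔ at least 2 successes in the first 4. With X ~ Binomial(4, 0.793), P(Y ≤ 4) = 1 − P(X ≤ 1).
  k=0: C(4,0)·0.793^0·0.207^4 = 0.0018360
  k=1: C(4,1)·0.793^1·0.207^3 = 0.0281348
1 − 0.0299709 = 0.9700291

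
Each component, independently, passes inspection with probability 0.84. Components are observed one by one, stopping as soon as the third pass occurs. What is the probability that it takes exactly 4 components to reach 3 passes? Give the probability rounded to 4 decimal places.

Y = trial on which the third success occurs; negative binomial, r=3, p=0.84.
P(Y=4) = C(3,2) · p^3 · (1−p)^1
= 3 · 0.5927 · 0.16 = 0.284498

0.2845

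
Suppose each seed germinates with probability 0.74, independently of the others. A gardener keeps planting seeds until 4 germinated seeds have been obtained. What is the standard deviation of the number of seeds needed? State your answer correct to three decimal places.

1.378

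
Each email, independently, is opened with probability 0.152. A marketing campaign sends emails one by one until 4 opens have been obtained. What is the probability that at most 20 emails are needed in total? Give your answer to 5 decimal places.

Finishing within 20 emails ⇔ at least 4 successes in the first 20. With X ~ Binomial(20, 0.152), P(Y ≤ 20) = 1 − P(X ≤ 3).
  k=0: C(20,0)·0.152^0·0.848^20 = 0.0369758
  k=1: C(20,1)·0.152^1·0.848^19 = 0.1325546
  k=2: C(20,2)·0.152^2·0.848^18 = 0.2257180
  k=3: C(20,3)·0.152^3·0.848^17 = 0.2427533
1 − 0.6380016 = 0.3619984

0.36200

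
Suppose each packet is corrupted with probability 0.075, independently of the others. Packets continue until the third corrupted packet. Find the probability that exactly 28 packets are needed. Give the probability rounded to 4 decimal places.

Y = trial on which the third success occurs; negative binomial, r=3, p=0.075.
P(Y=28) = C(27,2) · p^3 · (1−p)^25
= 351 · 0.00042187 · 0.14241 = 0.021088

0.0211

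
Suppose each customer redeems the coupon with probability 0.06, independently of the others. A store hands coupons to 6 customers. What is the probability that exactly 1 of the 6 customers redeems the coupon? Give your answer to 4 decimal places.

0.2642

X ~ Binomial(n=6, p=0.06).
P(X=1) = C(6,1) · p^1 · (1−p)^5
= 6 · 0.06 · 0.7339 = 0.264205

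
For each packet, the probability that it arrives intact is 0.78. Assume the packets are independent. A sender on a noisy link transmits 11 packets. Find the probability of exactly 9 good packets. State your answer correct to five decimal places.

X ~ Binomial(n=11, p=0.78).
P(X=9) = C(11,9) · p^9 · (1−p)^2
= 55 · 0.10687 · 0.0484 = 0.2844851

0.28449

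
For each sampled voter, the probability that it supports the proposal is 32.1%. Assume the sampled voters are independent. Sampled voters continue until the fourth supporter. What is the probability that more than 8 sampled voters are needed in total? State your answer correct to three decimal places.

0.766

Needing more than 8 sampled voters ⇔ fewer than 4 successes in the first 8. With X ~ Binomial(8, 0.321), P(Y > 8) = P(X ≤ 3).
  k=0: C(8,0)·0.321^0·0.679^8 = 0.04518
  k=1: C(8,1)·0.321^1·0.679^7 = 0.17088
  k=2: C(8,2)·0.321^2·0.679^6 = 0.28274
  k=3: C(8,3)·0.321^3·0.679^5 = 0.26733
P(X ≤ 3) = 0.76613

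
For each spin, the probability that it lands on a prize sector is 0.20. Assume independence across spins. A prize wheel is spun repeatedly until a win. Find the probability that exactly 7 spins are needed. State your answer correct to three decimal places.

Geometric (trials to first success), p = 0.20.
P(Y = 7) = (1−p)^6 · p = 0.26214 · 0.20 = 0.05243

0.052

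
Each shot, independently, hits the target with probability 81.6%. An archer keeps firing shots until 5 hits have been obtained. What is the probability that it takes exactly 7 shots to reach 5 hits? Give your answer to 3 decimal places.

0.184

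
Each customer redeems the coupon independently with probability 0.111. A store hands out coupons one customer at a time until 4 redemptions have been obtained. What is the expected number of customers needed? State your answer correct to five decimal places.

36.03604

Y = total customers until the fourth success; negative binomial with r=4, p=0.111.
E[Y] = r / p = 4 / 0.111 = 36.0360360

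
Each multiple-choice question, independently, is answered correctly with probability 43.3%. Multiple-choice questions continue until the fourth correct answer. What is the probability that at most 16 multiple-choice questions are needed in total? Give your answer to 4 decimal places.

0.9620

Finishing within 16 multiple-choice questions ⇔ at least 4 successes in the first 16. With X ~ Binomial(16, 0.433), P(Y ≤ 16) = 1 − P(X ≤ 3).
  k=0: C(16,0)·0.433^0·0.567^16 = 0.000114
  k=1: C(16,1)·0.433^1·0.567^15 = 0.001394
  k=2: C(16,2)·0.433^2·0.567^14 = 0.007986
  k=3: C(16,3)·0.433^3·0.567^13 = 0.028460
1 − 0.037954 = 0.962046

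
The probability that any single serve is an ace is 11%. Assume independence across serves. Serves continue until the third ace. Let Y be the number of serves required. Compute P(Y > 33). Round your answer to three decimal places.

Needing more than 33 serves ⇔ fewer than 3 successes in the first 33. With X ~ Binomial(33, 0.11), P(Y > 33) = P(X ≤ 2).
  k=0: C(33,0)·0.11^0·0.89^33 = 0.02137
  k=1: C(33,1)·0.11^1·0.89^32 = 0.08717
  k=2: C(33,2)·0.11^2·0.89^31 = 0.17239
P(X ≤ 2) = 0.28094

0.281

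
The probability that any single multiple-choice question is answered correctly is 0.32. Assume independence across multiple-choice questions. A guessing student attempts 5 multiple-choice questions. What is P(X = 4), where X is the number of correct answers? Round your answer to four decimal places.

X ~ Binomial(n=5, p=0.32).
P(X=4) = C(5,4) · p^4 · (1−p)^1
= 5 · 0.010486 · 0.68 = 0.035652

0.0357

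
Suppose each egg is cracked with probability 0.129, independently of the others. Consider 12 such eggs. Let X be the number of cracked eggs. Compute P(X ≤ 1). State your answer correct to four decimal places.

0.5295

X ~ Binomial(12, 0.129); P(X ≤ 1) = Σ C(12,k) p^k (1−p)^(12−k) over k:
  k=0: C(12,0)·0.129^0·0.871^12 = 0.190642
  k=1: C(12,1)·0.129^1·0.871^11 = 0.338821
Total = 0.529463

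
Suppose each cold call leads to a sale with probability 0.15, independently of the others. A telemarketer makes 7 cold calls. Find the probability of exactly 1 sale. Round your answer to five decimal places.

0.39601

X ~ Binomial(n=7, p=0.15).
P(X=1) = C(7,1) · p^1 · (1−p)^6
= 7 · 0.15 · 0.37715 = 0.3960070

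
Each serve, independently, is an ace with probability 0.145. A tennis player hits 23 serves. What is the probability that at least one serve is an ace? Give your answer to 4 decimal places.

0.9728

P(at least one) = 1 − P(none) = 1 − (1 − 0.145)^23
= 1 − 0.027241 = 0.972759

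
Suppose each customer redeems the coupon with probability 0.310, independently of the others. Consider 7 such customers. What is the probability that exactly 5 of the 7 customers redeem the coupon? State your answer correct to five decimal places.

0.02862

X ~ Binomial(n=7, p=0.31).
P(X=5) = C(7,5) · p^5 · (1−p)^2
= 21 · 0.0028629 · 0.4761 = 0.0286237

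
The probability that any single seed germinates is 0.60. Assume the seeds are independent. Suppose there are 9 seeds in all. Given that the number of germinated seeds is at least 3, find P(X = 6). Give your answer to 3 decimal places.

0.257

X ~ Binomial(9, 0.60). Want P(X=6 | X≥3) = P(X=6) / P(X≥3).
P(X=6) = C(9,6)·0.60^6·0.40^3 = 0.25082
P(X≥3) = 1 − 0.00026 − 0.00354 − 0.02123 = 0.97497
Ratio = 0.25082 / 0.97497 = 0.25726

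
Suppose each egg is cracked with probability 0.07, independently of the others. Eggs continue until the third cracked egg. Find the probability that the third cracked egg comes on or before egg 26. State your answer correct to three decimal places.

0.273

Finishing within 26 eggs ⇔ at least 3 successes in the first 26. With X ~ Binomial(26, 0.07), P(Y ≤ 26) = 1 − P(X ≤ 2).
  k=0: C(26,0)·0.07^0·0.93^26 = 0.15155
  k=1: C(26,1)·0.07^1·0.93^25 = 0.29658
  k=2: C(26,2)·0.07^2·0.93^24 = 0.27904
1 − 0.72717 = 0.27283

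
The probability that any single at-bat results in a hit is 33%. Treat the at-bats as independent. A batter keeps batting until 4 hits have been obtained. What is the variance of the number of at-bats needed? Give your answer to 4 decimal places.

Y = total at-bats until the fourth success; negative binomial with r=4, p=0.33.
Var(Y) = r(1−p)/p² = 4·0.67 / 0.33² = 24.609734

24.6097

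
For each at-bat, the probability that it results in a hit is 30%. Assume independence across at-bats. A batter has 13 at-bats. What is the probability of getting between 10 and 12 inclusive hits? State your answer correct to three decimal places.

X ~ Binomial(13, 0.30); P(10 ≤ X ≤ 12) = Σ C(13,k) p^k (1−p)^(13−k) over k:
  k=10: C(13,10)·0.30^10·0.70^3 = 0.00058
  k=11: C(13,11)·0.30^11·0.70^2 = 0.00007
  k=12: C(13,12)·0.30^12·0.70^1 = 0.00000
Total = 0.00065

0.001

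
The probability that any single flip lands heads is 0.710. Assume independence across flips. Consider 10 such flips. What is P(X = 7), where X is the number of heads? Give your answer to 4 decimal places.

0.2662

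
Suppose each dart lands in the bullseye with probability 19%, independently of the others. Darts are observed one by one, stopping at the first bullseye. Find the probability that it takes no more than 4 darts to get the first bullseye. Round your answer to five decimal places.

Y = number of darts to the first success; geometric, p = 0.19.
P(Y ≤ 4) = 1 − (1−p)^4 = 1 − 0.4304672 = 0.5695328

0.56953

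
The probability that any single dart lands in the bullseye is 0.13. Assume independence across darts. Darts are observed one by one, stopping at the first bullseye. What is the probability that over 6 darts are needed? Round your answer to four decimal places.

Y = number of darts to the first success; geometric, p = 0.13.
P(Y > 6) = P(first 6 all fail) = (1−p)^6 = 0.433626

0.4336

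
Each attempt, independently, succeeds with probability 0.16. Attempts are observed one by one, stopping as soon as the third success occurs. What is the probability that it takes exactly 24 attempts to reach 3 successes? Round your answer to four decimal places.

0.0266

Y = trial on which the third success occurs; negative binomial, r=3, p=0.16.
P(Y=24) = C(23,2) · p^3 · (1−p)^21
= 253 · 0.004096 · 0.025696 = 0.026628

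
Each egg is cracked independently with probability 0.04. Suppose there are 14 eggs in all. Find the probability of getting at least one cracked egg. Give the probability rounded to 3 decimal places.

P(at least one) = 1 − P(none) = 1 − (1 − 0.04)^14
= 1 − 0.56467 = 0.43533

0.435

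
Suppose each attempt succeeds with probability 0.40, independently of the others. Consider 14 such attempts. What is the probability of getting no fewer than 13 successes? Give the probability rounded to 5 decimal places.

X ~ Binomial(14, 0.40); P(X ≥ 13) = Σ C(14,k) p^k (1−p)^(14−k) over k:
  k=13: C(14,13)·0.40^13·0.60^1 = 0.0000564
  k=14: C(14,14)·0.40^14·0.60^0 = 0.0000027
Total = 0.0000591

0.00006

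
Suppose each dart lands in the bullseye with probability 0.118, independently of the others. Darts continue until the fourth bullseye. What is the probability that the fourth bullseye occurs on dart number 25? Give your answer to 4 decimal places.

Y = trial on which the fourth success occurs; negative binomial, r=4, p=0.118.
P(Y=25) = C(24,3) · p^4 · (1−p)^21
= 2024 · 0.00019388 · 0.071588 = 0.028092

0.0281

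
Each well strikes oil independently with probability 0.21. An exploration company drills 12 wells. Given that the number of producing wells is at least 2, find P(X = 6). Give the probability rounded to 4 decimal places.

0.0256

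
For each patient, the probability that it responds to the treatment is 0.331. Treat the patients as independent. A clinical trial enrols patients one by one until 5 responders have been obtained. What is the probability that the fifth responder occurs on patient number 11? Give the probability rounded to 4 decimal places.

Y = trial on which the fifth success occurs; negative binomial, r=5, p=0.331.
P(Y=11) = C(10,4) · p^5 · (1−p)^6
= 210 · 0.0039732 · 0.089651 = 0.074802

0.0748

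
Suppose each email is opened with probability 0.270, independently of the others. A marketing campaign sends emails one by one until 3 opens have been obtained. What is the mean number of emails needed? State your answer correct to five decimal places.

11.11111

Y = total emails until the third success; negative binomial with r=3, p=0.27.
E[Y] = r / p = 3 / 0.27 = 11.1111111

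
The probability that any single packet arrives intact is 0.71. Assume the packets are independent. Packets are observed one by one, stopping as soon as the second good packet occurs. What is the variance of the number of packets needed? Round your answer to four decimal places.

Y = total packets until the second success; negative binomial with r=2, p=0.71.
Var(Y) = r(1−p)/p² = 2·0.29 / 0.71² = 1.150565

1.1506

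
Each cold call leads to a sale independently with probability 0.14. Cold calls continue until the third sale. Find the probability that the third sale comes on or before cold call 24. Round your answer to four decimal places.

Finishing within 24 cold calls ⇔ at least 3 successes in the first 24. With X ~ Binomial(24, 0.14), P(Y ≤ 24) = 1 − P(X ≤ 2).
  k=0: C(24,0)·0.14^0·0.86^24 = 0.026789
  k=1: C(24,1)·0.14^1·0.86^23 = 0.104666
  k=2: C(24,2)·0.14^2·0.86^22 = 0.195944
1 − 0.327399 = 0.672601

0.6726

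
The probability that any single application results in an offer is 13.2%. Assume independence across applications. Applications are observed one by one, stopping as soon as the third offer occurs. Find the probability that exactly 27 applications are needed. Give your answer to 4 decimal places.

Y = trial on which the third success occurs; negative binomial, r=3, p=0.132.
P(Y=27) = C(26,2) · p^3 · (1−p)^24
= 325 · 0.0023 · 0.033456 = 0.025008

0.0250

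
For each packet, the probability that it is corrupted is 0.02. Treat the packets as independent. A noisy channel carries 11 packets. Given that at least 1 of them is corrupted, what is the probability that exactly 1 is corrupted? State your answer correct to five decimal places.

0.90208

X ~ Binomial(11, 0.02). Want P(X=1 | X≥1) = P(X=1) / P(X≥1).
P(X=1) = C(11,1)·0.02^1·0.98^10 = 0.1797560
P(X≥1) = 1 − 0.8007314 = 0.1992686
Ratio = 0.1797560 / 0.1992686 = 0.9020788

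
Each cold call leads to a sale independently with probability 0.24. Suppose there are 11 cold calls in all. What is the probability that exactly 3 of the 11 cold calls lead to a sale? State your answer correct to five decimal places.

0.25388

X ~ Binomial(n=11, p=0.24).
P(X=3) = C(11,3) · p^3 · (1−p)^8
= 165 · 0.013824 · 0.1113 = 0.2538788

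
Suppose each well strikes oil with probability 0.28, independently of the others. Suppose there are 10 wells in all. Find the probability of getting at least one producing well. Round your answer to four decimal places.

0.9626

P(at least one) = 1 − P(none) = 1 − (1 − 0.28)^10
= 1 − 0.037439 = 0.962561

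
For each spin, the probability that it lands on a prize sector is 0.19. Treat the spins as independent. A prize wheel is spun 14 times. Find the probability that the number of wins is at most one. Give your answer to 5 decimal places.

0.22420

X ~ Binomial(14, 0.19); P(X ≤ 1) = Σ C(14,k) p^k (1−p)^(14−k) over k:
  k=0: C(14,0)·0.19^0·0.81^14 = 0.0523348
  k=1: C(14,1)·0.19^1·0.81^13 = 0.1718648
Total = 0.2241995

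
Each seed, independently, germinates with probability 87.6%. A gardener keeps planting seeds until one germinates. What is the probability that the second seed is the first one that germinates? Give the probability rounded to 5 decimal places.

Geometric (trials to first success), p = 0.876.
P(Y = 2) = (1−p)^1 · p = 0.124 · 0.876 = 0.1086240

0.10862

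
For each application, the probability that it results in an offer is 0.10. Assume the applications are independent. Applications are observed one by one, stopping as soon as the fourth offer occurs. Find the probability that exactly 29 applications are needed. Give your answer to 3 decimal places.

0.024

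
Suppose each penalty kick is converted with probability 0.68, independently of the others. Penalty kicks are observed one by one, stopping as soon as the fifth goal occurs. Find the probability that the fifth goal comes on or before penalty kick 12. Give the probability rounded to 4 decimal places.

Finishing within 12 penalty kicks ⇔ at least 5 successes in the first 12. With X ~ Binomial(12, 0.68), P(Y ≤ 12) = 1 − P(X ≤ 4).
  k=0: C(12,0)·0.68^0·0.32^12 = 0.000001
  k=1: C(12,1)·0.68^1·0.32^11 = 0.000029
  k=2: C(12,2)·0.68^2·0.32^10 = 0.000344
  k=3: C(12,3)·0.68^3·0.32^9 = 0.002434
  k=4: C(12,4)·0.68^4·0.32^8 = 0.011637
1 − 0.014445 = 0.985555

0.9856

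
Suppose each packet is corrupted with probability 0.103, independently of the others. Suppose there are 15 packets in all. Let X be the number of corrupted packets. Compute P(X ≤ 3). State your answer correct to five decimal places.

X ~ Binomial(15, 0.103); P(X ≤ 3) = Σ C(15,k) p^k (1−p)^(15−k) over k:
  k=0: C(15,0)·0.103^0·0.897^15 = 0.1958333
  k=1: C(15,1)·0.103^1·0.897^14 = 0.3373049
  k=2: C(15,2)·0.103^2·0.897^13 = 0.2711225
  k=3: C(15,3)·0.103^3·0.897^12 = 0.1349063
Total = 0.9391671

0.93917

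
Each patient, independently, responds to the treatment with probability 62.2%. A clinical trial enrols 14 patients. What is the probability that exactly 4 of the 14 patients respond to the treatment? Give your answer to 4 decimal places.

0.0089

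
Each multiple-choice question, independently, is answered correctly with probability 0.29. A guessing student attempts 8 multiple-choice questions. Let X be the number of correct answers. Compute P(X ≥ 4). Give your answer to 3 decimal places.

0.176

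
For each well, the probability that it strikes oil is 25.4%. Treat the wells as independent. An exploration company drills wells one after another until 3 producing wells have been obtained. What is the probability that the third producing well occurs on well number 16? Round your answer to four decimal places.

0.0381

Y = trial on which the third success occurs; negative binomial, r=3, p=0.254.
P(Y=16) = C(15,2) · p^3 · (1−p)^13
= 105 · 0.016387 · 0.022162 = 0.038132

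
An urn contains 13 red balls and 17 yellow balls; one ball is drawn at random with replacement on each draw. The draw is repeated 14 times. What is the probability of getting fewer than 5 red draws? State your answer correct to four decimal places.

X ~ Binomial(14, 0.433333); P(X ≤ 4) = Σ C(14,k) p^k (1−p)^(14−k) over k:
  k=0: C(14,0)·0.433333^0·0.566667^14 = 0.000352
  k=1: C(14,1)·0.433333^1·0.566667^13 = 0.003769
  k=2: C(14,2)·0.433333^2·0.566667^12 = 0.018733
  k=3: C(14,3)·0.433333^3·0.566667^11 = 0.057302
  k=4: C(14,4)·0.433333^4·0.566667^10 = 0.120503
Total = 0.200660

0.2007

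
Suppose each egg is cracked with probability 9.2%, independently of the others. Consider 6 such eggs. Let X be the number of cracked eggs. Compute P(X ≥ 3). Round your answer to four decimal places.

X ~ Binomial(6, 0.092); P(X ≥ 3) = Σ C(6,k) p^k (1−p)^(6−k) over k:
  k=3: C(6,3)·0.092^3·0.908^3 = 0.011659
  k=4: C(6,4)·0.092^4·0.908^2 = 0.000886
  k=5: C(6,5)·0.092^5·0.908^1 = 0.000036
  k=6: C(6,6)·0.092^6·0.908^0 = 0.000001
Total = 0.012581

0.0126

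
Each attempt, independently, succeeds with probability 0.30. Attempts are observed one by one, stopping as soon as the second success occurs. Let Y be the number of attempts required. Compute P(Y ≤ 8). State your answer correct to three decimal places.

Finishing within 8 attempts ⇔ at least 2 successes in the first 8. With X ~ Binomial(8, 0.30), P(Y ≤ 8) = 1 − P(X ≤ 1).
  k=0: C(8,0)·0.30^0·0.70^8 = 0.05765
  k=1: C(8,1)·0.30^1·0.70^7 = 0.19765
1 − 0.25530 = 0.74470

0.745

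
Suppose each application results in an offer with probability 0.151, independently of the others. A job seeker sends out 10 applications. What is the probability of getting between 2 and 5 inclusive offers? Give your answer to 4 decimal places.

0.4579

X ~ Binomial(10, 0.151); P(2 ≤ X ≤ 5) = Σ C(10,k) p^k (1−p)^(10−k) over k:
  k=2: C(10,2)·0.151^2·0.849^8 = 0.276967
  k=3: C(10,3)·0.151^3·0.849^7 = 0.131361
  k=4: C(10,4)·0.151^4·0.849^6 = 0.040886
  k=5: C(10,5)·0.151^5·0.849^5 = 0.008726
Total = 0.457940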